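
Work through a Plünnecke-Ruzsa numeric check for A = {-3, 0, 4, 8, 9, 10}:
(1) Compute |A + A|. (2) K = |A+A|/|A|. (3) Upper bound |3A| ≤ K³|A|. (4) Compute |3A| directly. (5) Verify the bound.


|A| = 6.
Step 1: Compute A + A by enumerating all 36 pairs.
A + A = {-6, -3, 0, 1, 4, 5, 6, 7, 8, 9, 10, 12, 13, 14, 16, 17, 18, 19, 20}, so |A + A| = 19.
Step 2: Doubling constant K = |A + A|/|A| = 19/6 = 19/6 ≈ 3.1667.
Step 3: Plünnecke-Ruzsa gives |3A| ≤ K³·|A| = (3.1667)³ · 6 ≈ 190.5278.
Step 4: Compute 3A = A + A + A directly by enumerating all triples (a,b,c) ∈ A³; |3A| = 35.
Step 5: Check 35 ≤ 190.5278? Yes ✓.

K = 19/6, Plünnecke-Ruzsa bound K³|A| ≈ 190.5278, |3A| = 35, inequality holds.


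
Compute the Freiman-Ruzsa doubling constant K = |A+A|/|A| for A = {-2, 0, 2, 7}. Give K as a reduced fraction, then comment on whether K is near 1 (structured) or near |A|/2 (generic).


|A| = 4.
Compute A + A by enumerating all 16 pairs.
A + A = {-4, -2, 0, 2, 4, 5, 7, 9, 14}, so |A + A| = 9.
K = |A + A| / |A| = 9/4 (already in lowest terms) ≈ 2.2500.
Reference: AP of size 4 gives K = 7/4 ≈ 1.7500; a fully generic set of size 4 gives K ≈ 2.5000.

|A| = 4, |A + A| = 9, K = 9/4.


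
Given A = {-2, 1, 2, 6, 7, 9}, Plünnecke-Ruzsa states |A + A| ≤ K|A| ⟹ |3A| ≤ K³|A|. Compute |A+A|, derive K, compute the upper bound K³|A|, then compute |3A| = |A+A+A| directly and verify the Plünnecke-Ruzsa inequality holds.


|A| = 6.
Step 1: Compute A + A by enumerating all 36 pairs.
A + A = {-4, -1, 0, 2, 3, 4, 5, 7, 8, 9, 10, 11, 12, 13, 14, 15, 16, 18}, so |A + A| = 18.
Step 2: Doubling constant K = |A + A|/|A| = 18/6 = 18/6 ≈ 3.0000.
Step 3: Plünnecke-Ruzsa gives |3A| ≤ K³·|A| = (3.0000)³ · 6 ≈ 162.0000.
Step 4: Compute 3A = A + A + A directly by enumerating all triples (a,b,c) ∈ A³; |3A| = 30.
Step 5: Check 30 ≤ 162.0000? Yes ✓.

K = 18/6, Plünnecke-Ruzsa bound K³|A| ≈ 162.0000, |3A| = 30, inequality holds.


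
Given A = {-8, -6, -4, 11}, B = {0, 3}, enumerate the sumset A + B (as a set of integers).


A + B = {a + b : a ∈ A, b ∈ B}.
Enumerate all |A|·|B| = 4·2 = 8 pairs (a, b) and collect distinct sums.
a = -8: -8+0=-8, -8+3=-5
a = -6: -6+0=-6, -6+3=-3
a = -4: -4+0=-4, -4+3=-1
a = 11: 11+0=11, 11+3=14
Collecting distinct sums: A + B = {-8, -6, -5, -4, -3, -1, 11, 14}
|A + B| = 8

A + B = {-8, -6, -5, -4, -3, -1, 11, 14}


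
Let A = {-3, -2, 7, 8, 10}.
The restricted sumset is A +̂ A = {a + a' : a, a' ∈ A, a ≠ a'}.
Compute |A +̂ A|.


Restricted sumset: A +̂ A = {a + a' : a ∈ A, a' ∈ A, a ≠ a'}.
Equivalently, take A + A and drop any sum 2a that is achievable ONLY as a + a for a ∈ A (i.e. sums representable only with equal summands).
Enumerate pairs (a, a') with a < a' (symmetric, so each unordered pair gives one sum; this covers all a ≠ a'):
  -3 + -2 = -5
  -3 + 7 = 4
  -3 + 8 = 5
  -3 + 10 = 7
  -2 + 7 = 5
  -2 + 8 = 6
  -2 + 10 = 8
  7 + 8 = 15
  7 + 10 = 17
  8 + 10 = 18
Collected distinct sums: {-5, 4, 5, 6, 7, 8, 15, 17, 18}
|A +̂ A| = 9
(Reference bound: |A +̂ A| ≥ 2|A| - 3 for |A| ≥ 2, with |A| = 5 giving ≥ 7.)

|A +̂ A| = 9


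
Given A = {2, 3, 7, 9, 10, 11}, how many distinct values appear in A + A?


A + A = {a + a' : a, a' ∈ A}; |A| = 6.
General bounds: 2|A| - 1 ≤ |A + A| ≤ |A|(|A|+1)/2, i.e. 11 ≤ |A + A| ≤ 21.
Lower bound 2|A|-1 is attained iff A is an arithmetic progression.
Enumerate sums a + a' for a ≤ a' (symmetric, so this suffices):
a = 2: 2+2=4, 2+3=5, 2+7=9, 2+9=11, 2+10=12, 2+11=13
a = 3: 3+3=6, 3+7=10, 3+9=12, 3+10=13, 3+11=14
a = 7: 7+7=14, 7+9=16, 7+10=17, 7+11=18
a = 9: 9+9=18, 9+10=19, 9+11=20
a = 10: 10+10=20, 10+11=21
a = 11: 11+11=22
Distinct sums: {4, 5, 6, 9, 10, 11, 12, 13, 14, 16, 17, 18, 19, 20, 21, 22}
|A + A| = 16

|A + A| = 16


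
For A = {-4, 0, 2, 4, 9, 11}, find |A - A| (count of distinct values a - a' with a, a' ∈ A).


A - A = {a - a' : a, a' ∈ A}; |A| = 6.
Bounds: 2|A|-1 ≤ |A - A| ≤ |A|² - |A| + 1, i.e. 11 ≤ |A - A| ≤ 31.
Note: 0 ∈ A - A always (from a - a). The set is symmetric: if d ∈ A - A then -d ∈ A - A.
Enumerate nonzero differences d = a - a' with a > a' (then include -d):
Positive differences: {2, 4, 5, 6, 7, 8, 9, 11, 13, 15}
Full difference set: {0} ∪ (positive diffs) ∪ (negative diffs).
|A - A| = 1 + 2·10 = 21 (matches direct enumeration: 21).

|A - A| = 21


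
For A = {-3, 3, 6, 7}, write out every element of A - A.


A - A = {a - a' : a, a' ∈ A}.
Compute a - a' for each ordered pair (a, a'):
a = -3: -3--3=0, -3-3=-6, -3-6=-9, -3-7=-10
a = 3: 3--3=6, 3-3=0, 3-6=-3, 3-7=-4
a = 6: 6--3=9, 6-3=3, 6-6=0, 6-7=-1
a = 7: 7--3=10, 7-3=4, 7-6=1, 7-7=0
Collecting distinct values (and noting 0 appears from a-a):
A - A = {-10, -9, -6, -4, -3, -1, 0, 1, 3, 4, 6, 9, 10}
|A - A| = 13

A - A = {-10, -9, -6, -4, -3, -1, 0, 1, 3, 4, 6, 9, 10}


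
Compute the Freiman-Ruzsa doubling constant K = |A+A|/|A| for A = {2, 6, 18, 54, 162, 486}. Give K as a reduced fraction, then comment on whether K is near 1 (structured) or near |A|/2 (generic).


|A| = 6.
Compute A + A by enumerating all 36 pairs.
A + A = {4, 8, 12, 20, 24, 36, 56, 60, 72, 108, 164, 168, 180, 216, 324, 488, 492, 504, 540, 648, 972}, so |A + A| = 21.
K = |A + A| / |A| = 21/6 = 7/2 ≈ 3.5000.
Reference: AP of size 6 gives K = 11/6 ≈ 1.8333; a fully generic set of size 6 gives K ≈ 3.5000.

|A| = 6, |A + A| = 21, K = 21/6 = 7/2.


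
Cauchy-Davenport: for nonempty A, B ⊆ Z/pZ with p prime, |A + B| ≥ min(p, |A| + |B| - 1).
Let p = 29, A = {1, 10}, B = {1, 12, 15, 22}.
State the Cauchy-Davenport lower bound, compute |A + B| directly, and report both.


Cauchy-Davenport: |A + B| ≥ min(p, |A| + |B| - 1) for A, B nonempty in Z/pZ.
|A| = 2, |B| = 4, p = 29.
CD lower bound = min(29, 2 + 4 - 1) = min(29, 5) = 5.
Compute A + B mod 29 directly:
a = 1: 1+1=2, 1+12=13, 1+15=16, 1+22=23
a = 10: 10+1=11, 10+12=22, 10+15=25, 10+22=3
A + B = {2, 3, 11, 13, 16, 22, 23, 25}, so |A + B| = 8.
Verify: 8 ≥ 5? Yes ✓.

CD lower bound = 5, actual |A + B| = 8.


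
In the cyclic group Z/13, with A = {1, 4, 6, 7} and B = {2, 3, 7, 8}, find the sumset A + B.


Work in Z/13Z: reduce every sum a + b modulo 13.
Enumerate all 16 pairs:
a = 1: 1+2=3, 1+3=4, 1+7=8, 1+8=9
a = 4: 4+2=6, 4+3=7, 4+7=11, 4+8=12
a = 6: 6+2=8, 6+3=9, 6+7=0, 6+8=1
a = 7: 7+2=9, 7+3=10, 7+7=1, 7+8=2
Distinct residues collected: {0, 1, 2, 3, 4, 6, 7, 8, 9, 10, 11, 12}
|A + B| = 12 (out of 13 total residues).

A + B = {0, 1, 2, 3, 4, 6, 7, 8, 9, 10, 11, 12}


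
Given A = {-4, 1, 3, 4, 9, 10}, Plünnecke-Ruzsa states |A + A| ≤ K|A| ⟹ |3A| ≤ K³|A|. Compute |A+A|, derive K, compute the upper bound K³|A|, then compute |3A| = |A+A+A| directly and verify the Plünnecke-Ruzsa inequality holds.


|A| = 6.
Step 1: Compute A + A by enumerating all 36 pairs.
A + A = {-8, -3, -1, 0, 2, 4, 5, 6, 7, 8, 10, 11, 12, 13, 14, 18, 19, 20}, so |A + A| = 18.
Step 2: Doubling constant K = |A + A|/|A| = 18/6 = 18/6 ≈ 3.0000.
Step 3: Plünnecke-Ruzsa gives |3A| ≤ K³·|A| = (3.0000)³ · 6 ≈ 162.0000.
Step 4: Compute 3A = A + A + A directly by enumerating all triples (a,b,c) ∈ A³; |3A| = 34.
Step 5: Check 34 ≤ 162.0000? Yes ✓.

K = 18/6, Plünnecke-Ruzsa bound K³|A| ≈ 162.0000, |3A| = 34, inequality holds.


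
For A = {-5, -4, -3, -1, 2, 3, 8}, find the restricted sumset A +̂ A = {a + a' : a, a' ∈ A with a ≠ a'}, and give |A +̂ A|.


Restricted sumset: A +̂ A = {a + a' : a ∈ A, a' ∈ A, a ≠ a'}.
Equivalently, take A + A and drop any sum 2a that is achievable ONLY as a + a for a ∈ A (i.e. sums representable only with equal summands).
Enumerate pairs (a, a') with a < a' (symmetric, so each unordered pair gives one sum; this covers all a ≠ a'):
  -5 + -4 = -9
  -5 + -3 = -8
  -5 + -1 = -6
  -5 + 2 = -3
  -5 + 3 = -2
  -5 + 8 = 3
  -4 + -3 = -7
  -4 + -1 = -5
  -4 + 2 = -2
  -4 + 3 = -1
  -4 + 8 = 4
  -3 + -1 = -4
  -3 + 2 = -1
  -3 + 3 = 0
  -3 + 8 = 5
  -1 + 2 = 1
  -1 + 3 = 2
  -1 + 8 = 7
  2 + 3 = 5
  2 + 8 = 10
  3 + 8 = 11
Collected distinct sums: {-9, -8, -7, -6, -5, -4, -3, -2, -1, 0, 1, 2, 3, 4, 5, 7, 10, 11}
|A +̂ A| = 18
(Reference bound: |A +̂ A| ≥ 2|A| - 3 for |A| ≥ 2, with |A| = 7 giving ≥ 11.)

|A +̂ A| = 18


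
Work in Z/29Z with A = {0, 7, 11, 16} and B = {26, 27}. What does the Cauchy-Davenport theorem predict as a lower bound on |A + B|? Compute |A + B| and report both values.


Cauchy-Davenport: |A + B| ≥ min(p, |A| + |B| - 1) for A, B nonempty in Z/pZ.
|A| = 4, |B| = 2, p = 29.
CD lower bound = min(29, 4 + 2 - 1) = min(29, 5) = 5.
Compute A + B mod 29 directly:
a = 0: 0+26=26, 0+27=27
a = 7: 7+26=4, 7+27=5
a = 11: 11+26=8, 11+27=9
a = 16: 16+26=13, 16+27=14
A + B = {4, 5, 8, 9, 13, 14, 26, 27}, so |A + B| = 8.
Verify: 8 ≥ 5? Yes ✓.

CD lower bound = 5, actual |A + B| = 8.


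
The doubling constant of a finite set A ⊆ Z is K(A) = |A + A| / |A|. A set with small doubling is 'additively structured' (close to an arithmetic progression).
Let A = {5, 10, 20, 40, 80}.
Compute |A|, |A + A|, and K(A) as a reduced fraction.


|A| = 5.
Compute A + A by enumerating all 25 pairs.
A + A = {10, 15, 20, 25, 30, 40, 45, 50, 60, 80, 85, 90, 100, 120, 160}, so |A + A| = 15.
K = |A + A| / |A| = 15/5 = 3/1 ≈ 3.0000.
Reference: AP of size 5 gives K = 9/5 ≈ 1.8000; a fully generic set of size 5 gives K ≈ 3.0000.

|A| = 5, |A + A| = 15, K = 15/5 = 3/1.


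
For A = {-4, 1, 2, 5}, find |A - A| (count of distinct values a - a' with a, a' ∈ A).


A - A = {a - a' : a, a' ∈ A}; |A| = 4.
Bounds: 2|A|-1 ≤ |A - A| ≤ |A|² - |A| + 1, i.e. 7 ≤ |A - A| ≤ 13.
Note: 0 ∈ A - A always (from a - a). The set is symmetric: if d ∈ A - A then -d ∈ A - A.
Enumerate nonzero differences d = a - a' with a > a' (then include -d):
Positive differences: {1, 3, 4, 5, 6, 9}
Full difference set: {0} ∪ (positive diffs) ∪ (negative diffs).
|A - A| = 1 + 2·6 = 13 (matches direct enumeration: 13).

|A - A| = 13


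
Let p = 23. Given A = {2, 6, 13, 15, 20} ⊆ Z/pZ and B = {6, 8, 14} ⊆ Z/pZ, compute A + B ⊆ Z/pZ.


Work in Z/23Z: reduce every sum a + b modulo 23.
Enumerate all 15 pairs:
a = 2: 2+6=8, 2+8=10, 2+14=16
a = 6: 6+6=12, 6+8=14, 6+14=20
a = 13: 13+6=19, 13+8=21, 13+14=4
a = 15: 15+6=21, 15+8=0, 15+14=6
a = 20: 20+6=3, 20+8=5, 20+14=11
Distinct residues collected: {0, 3, 4, 5, 6, 8, 10, 11, 12, 14, 16, 19, 20, 21}
|A + B| = 14 (out of 23 total residues).

A + B = {0, 3, 4, 5, 6, 8, 10, 11, 12, 14, 16, 19, 20, 21}


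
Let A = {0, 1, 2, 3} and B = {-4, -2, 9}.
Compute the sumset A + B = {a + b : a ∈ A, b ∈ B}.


A + B = {a + b : a ∈ A, b ∈ B}.
Enumerate all |A|·|B| = 4·3 = 12 pairs (a, b) and collect distinct sums.
a = 0: 0+-4=-4, 0+-2=-2, 0+9=9
a = 1: 1+-4=-3, 1+-2=-1, 1+9=10
a = 2: 2+-4=-2, 2+-2=0, 2+9=11
a = 3: 3+-4=-1, 3+-2=1, 3+9=12
Collecting distinct sums: A + B = {-4, -3, -2, -1, 0, 1, 9, 10, 11, 12}
|A + B| = 10

A + B = {-4, -3, -2, -1, 0, 1, 9, 10, 11, 12}


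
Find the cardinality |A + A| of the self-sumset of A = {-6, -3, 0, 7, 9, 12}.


A + A = {a + a' : a, a' ∈ A}; |A| = 6.
General bounds: 2|A| - 1 ≤ |A + A| ≤ |A|(|A|+1)/2, i.e. 11 ≤ |A + A| ≤ 21.
Lower bound 2|A|-1 is attained iff A is an arithmetic progression.
Enumerate sums a + a' for a ≤ a' (symmetric, so this suffices):
a = -6: -6+-6=-12, -6+-3=-9, -6+0=-6, -6+7=1, -6+9=3, -6+12=6
a = -3: -3+-3=-6, -3+0=-3, -3+7=4, -3+9=6, -3+12=9
a = 0: 0+0=0, 0+7=7, 0+9=9, 0+12=12
a = 7: 7+7=14, 7+9=16, 7+12=19
a = 9: 9+9=18, 9+12=21
a = 12: 12+12=24
Distinct sums: {-12, -9, -6, -3, 0, 1, 3, 4, 6, 7, 9, 12, 14, 16, 18, 19, 21, 24}
|A + A| = 18

|A + A| = 18


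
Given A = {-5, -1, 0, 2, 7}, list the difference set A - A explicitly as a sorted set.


A - A = {a - a' : a, a' ∈ A}.
Compute a - a' for each ordered pair (a, a'):
a = -5: -5--5=0, -5--1=-4, -5-0=-5, -5-2=-7, -5-7=-12
a = -1: -1--5=4, -1--1=0, -1-0=-1, -1-2=-3, -1-7=-8
a = 0: 0--5=5, 0--1=1, 0-0=0, 0-2=-2, 0-7=-7
a = 2: 2--5=7, 2--1=3, 2-0=2, 2-2=0, 2-7=-5
a = 7: 7--5=12, 7--1=8, 7-0=7, 7-2=5, 7-7=0
Collecting distinct values (and noting 0 appears from a-a):
A - A = {-12, -8, -7, -5, -4, -3, -2, -1, 0, 1, 2, 3, 4, 5, 7, 8, 12}
|A - A| = 17

A - A = {-12, -8, -7, -5, -4, -3, -2, -1, 0, 1, 2, 3, 4, 5, 7, 8, 12}


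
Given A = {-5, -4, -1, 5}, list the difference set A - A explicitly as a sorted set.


A - A = {a - a' : a, a' ∈ A}.
Compute a - a' for each ordered pair (a, a'):
a = -5: -5--5=0, -5--4=-1, -5--1=-4, -5-5=-10
a = -4: -4--5=1, -4--4=0, -4--1=-3, -4-5=-9
a = -1: -1--5=4, -1--4=3, -1--1=0, -1-5=-6
a = 5: 5--5=10, 5--4=9, 5--1=6, 5-5=0
Collecting distinct values (and noting 0 appears from a-a):
A - A = {-10, -9, -6, -4, -3, -1, 0, 1, 3, 4, 6, 9, 10}
|A - A| = 13

A - A = {-10, -9, -6, -4, -3, -1, 0, 1, 3, 4, 6, 9, 10}


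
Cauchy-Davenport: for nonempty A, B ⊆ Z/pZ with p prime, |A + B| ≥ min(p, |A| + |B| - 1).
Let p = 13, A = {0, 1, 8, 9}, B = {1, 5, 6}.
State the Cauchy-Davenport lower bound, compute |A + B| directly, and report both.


Cauchy-Davenport: |A + B| ≥ min(p, |A| + |B| - 1) for A, B nonempty in Z/pZ.
|A| = 4, |B| = 3, p = 13.
CD lower bound = min(13, 4 + 3 - 1) = min(13, 6) = 6.
Compute A + B mod 13 directly:
a = 0: 0+1=1, 0+5=5, 0+6=6
a = 1: 1+1=2, 1+5=6, 1+6=7
a = 8: 8+1=9, 8+5=0, 8+6=1
a = 9: 9+1=10, 9+5=1, 9+6=2
A + B = {0, 1, 2, 5, 6, 7, 9, 10}, so |A + B| = 8.
Verify: 8 ≥ 6? Yes ✓.

CD lower bound = 6, actual |A + B| = 8.


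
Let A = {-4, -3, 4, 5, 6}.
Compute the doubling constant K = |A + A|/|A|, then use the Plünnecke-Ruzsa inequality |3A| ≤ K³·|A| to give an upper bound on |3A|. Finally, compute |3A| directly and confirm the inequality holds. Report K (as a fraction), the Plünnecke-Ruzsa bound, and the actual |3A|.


|A| = 5.
Step 1: Compute A + A by enumerating all 25 pairs.
A + A = {-8, -7, -6, 0, 1, 2, 3, 8, 9, 10, 11, 12}, so |A + A| = 12.
Step 2: Doubling constant K = |A + A|/|A| = 12/5 = 12/5 ≈ 2.4000.
Step 3: Plünnecke-Ruzsa gives |3A| ≤ K³·|A| = (2.4000)³ · 5 ≈ 69.1200.
Step 4: Compute 3A = A + A + A directly by enumerating all triples (a,b,c) ∈ A³; |3A| = 22.
Step 5: Check 22 ≤ 69.1200? Yes ✓.

K = 12/5, Plünnecke-Ruzsa bound K³|A| ≈ 69.1200, |3A| = 22, inequality holds.


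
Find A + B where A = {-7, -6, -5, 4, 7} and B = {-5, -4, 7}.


A + B = {a + b : a ∈ A, b ∈ B}.
Enumerate all |A|·|B| = 5·3 = 15 pairs (a, b) and collect distinct sums.
a = -7: -7+-5=-12, -7+-4=-11, -7+7=0
a = -6: -6+-5=-11, -6+-4=-10, -6+7=1
a = -5: -5+-5=-10, -5+-4=-9, -5+7=2
a = 4: 4+-5=-1, 4+-4=0, 4+7=11
a = 7: 7+-5=2, 7+-4=3, 7+7=14
Collecting distinct sums: A + B = {-12, -11, -10, -9, -1, 0, 1, 2, 3, 11, 14}
|A + B| = 11

A + B = {-12, -11, -10, -9, -1, 0, 1, 2, 3, 11, 14}


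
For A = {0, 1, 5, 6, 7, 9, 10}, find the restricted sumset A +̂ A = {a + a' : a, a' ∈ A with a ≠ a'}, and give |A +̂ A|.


Restricted sumset: A +̂ A = {a + a' : a ∈ A, a' ∈ A, a ≠ a'}.
Equivalently, take A + A and drop any sum 2a that is achievable ONLY as a + a for a ∈ A (i.e. sums representable only with equal summands).
Enumerate pairs (a, a') with a < a' (symmetric, so each unordered pair gives one sum; this covers all a ≠ a'):
  0 + 1 = 1
  0 + 5 = 5
  0 + 6 = 6
  0 + 7 = 7
  0 + 9 = 9
  0 + 10 = 10
  1 + 5 = 6
  1 + 6 = 7
  1 + 7 = 8
  1 + 9 = 10
  1 + 10 = 11
  5 + 6 = 11
  5 + 7 = 12
  5 + 9 = 14
  5 + 10 = 15
  6 + 7 = 13
  6 + 9 = 15
  6 + 10 = 16
  7 + 9 = 16
  7 + 10 = 17
  9 + 10 = 19
Collected distinct sums: {1, 5, 6, 7, 8, 9, 10, 11, 12, 13, 14, 15, 16, 17, 19}
|A +̂ A| = 15
(Reference bound: |A +̂ A| ≥ 2|A| - 3 for |A| ≥ 2, with |A| = 7 giving ≥ 11.)

|A +̂ A| = 15


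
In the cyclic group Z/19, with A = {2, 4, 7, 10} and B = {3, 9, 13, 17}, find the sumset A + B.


Work in Z/19Z: reduce every sum a + b modulo 19.
Enumerate all 16 pairs:
a = 2: 2+3=5, 2+9=11, 2+13=15, 2+17=0
a = 4: 4+3=7, 4+9=13, 4+13=17, 4+17=2
a = 7: 7+3=10, 7+9=16, 7+13=1, 7+17=5
a = 10: 10+3=13, 10+9=0, 10+13=4, 10+17=8
Distinct residues collected: {0, 1, 2, 4, 5, 7, 8, 10, 11, 13, 15, 16, 17}
|A + B| = 13 (out of 19 total residues).

A + B = {0, 1, 2, 4, 5, 7, 8, 10, 11, 13, 15, 16, 17}


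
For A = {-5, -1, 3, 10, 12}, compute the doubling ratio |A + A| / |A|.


|A| = 5.
Compute A + A by enumerating all 25 pairs.
A + A = {-10, -6, -2, 2, 5, 6, 7, 9, 11, 13, 15, 20, 22, 24}, so |A + A| = 14.
K = |A + A| / |A| = 14/5 (already in lowest terms) ≈ 2.8000.
Reference: AP of size 5 gives K = 9/5 ≈ 1.8000; a fully generic set of size 5 gives K ≈ 3.0000.

|A| = 5, |A + A| = 14, K = 14/5.


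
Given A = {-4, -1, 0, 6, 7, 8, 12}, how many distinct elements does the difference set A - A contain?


A - A = {a - a' : a, a' ∈ A}; |A| = 7.
Bounds: 2|A|-1 ≤ |A - A| ≤ |A|² - |A| + 1, i.e. 13 ≤ |A - A| ≤ 43.
Note: 0 ∈ A - A always (from a - a). The set is symmetric: if d ∈ A - A then -d ∈ A - A.
Enumerate nonzero differences d = a - a' with a > a' (then include -d):
Positive differences: {1, 2, 3, 4, 5, 6, 7, 8, 9, 10, 11, 12, 13, 16}
Full difference set: {0} ∪ (positive diffs) ∪ (negative diffs).
|A - A| = 1 + 2·14 = 29 (matches direct enumeration: 29).

|A - A| = 29


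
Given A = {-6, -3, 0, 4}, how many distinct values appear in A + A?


A + A = {a + a' : a, a' ∈ A}; |A| = 4.
General bounds: 2|A| - 1 ≤ |A + A| ≤ |A|(|A|+1)/2, i.e. 7 ≤ |A + A| ≤ 10.
Lower bound 2|A|-1 is attained iff A is an arithmetic progression.
Enumerate sums a + a' for a ≤ a' (symmetric, so this suffices):
a = -6: -6+-6=-12, -6+-3=-9, -6+0=-6, -6+4=-2
a = -3: -3+-3=-6, -3+0=-3, -3+4=1
a = 0: 0+0=0, 0+4=4
a = 4: 4+4=8
Distinct sums: {-12, -9, -6, -3, -2, 0, 1, 4, 8}
|A + A| = 9

|A + A| = 9


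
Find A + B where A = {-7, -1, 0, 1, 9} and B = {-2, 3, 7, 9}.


A + B = {a + b : a ∈ A, b ∈ B}.
Enumerate all |A|·|B| = 5·4 = 20 pairs (a, b) and collect distinct sums.
a = -7: -7+-2=-9, -7+3=-4, -7+7=0, -7+9=2
a = -1: -1+-2=-3, -1+3=2, -1+7=6, -1+9=8
a = 0: 0+-2=-2, 0+3=3, 0+7=7, 0+9=9
a = 1: 1+-2=-1, 1+3=4, 1+7=8, 1+9=10
a = 9: 9+-2=7, 9+3=12, 9+7=16, 9+9=18
Collecting distinct sums: A + B = {-9, -4, -3, -2, -1, 0, 2, 3, 4, 6, 7, 8, 9, 10, 12, 16, 18}
|A + B| = 17

A + B = {-9, -4, -3, -2, -1, 0, 2, 3, 4, 6, 7, 8, 9, 10, 12, 16, 18}


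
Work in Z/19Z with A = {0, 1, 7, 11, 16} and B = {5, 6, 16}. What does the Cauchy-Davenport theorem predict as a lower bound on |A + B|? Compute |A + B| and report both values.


Cauchy-Davenport: |A + B| ≥ min(p, |A| + |B| - 1) for A, B nonempty in Z/pZ.
|A| = 5, |B| = 3, p = 19.
CD lower bound = min(19, 5 + 3 - 1) = min(19, 7) = 7.
Compute A + B mod 19 directly:
a = 0: 0+5=5, 0+6=6, 0+16=16
a = 1: 1+5=6, 1+6=7, 1+16=17
a = 7: 7+5=12, 7+6=13, 7+16=4
a = 11: 11+5=16, 11+6=17, 11+16=8
a = 16: 16+5=2, 16+6=3, 16+16=13
A + B = {2, 3, 4, 5, 6, 7, 8, 12, 13, 16, 17}, so |A + B| = 11.
Verify: 11 ≥ 7? Yes ✓.

CD lower bound = 7, actual |A + B| = 11.


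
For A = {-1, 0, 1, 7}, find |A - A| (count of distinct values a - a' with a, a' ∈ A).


A - A = {a - a' : a, a' ∈ A}; |A| = 4.
Bounds: 2|A|-1 ≤ |A - A| ≤ |A|² - |A| + 1, i.e. 7 ≤ |A - A| ≤ 13.
Note: 0 ∈ A - A always (from a - a). The set is symmetric: if d ∈ A - A then -d ∈ A - A.
Enumerate nonzero differences d = a - a' with a > a' (then include -d):
Positive differences: {1, 2, 6, 7, 8}
Full difference set: {0} ∪ (positive diffs) ∪ (negative diffs).
|A - A| = 1 + 2·5 = 11 (matches direct enumeration: 11).

|A - A| = 11


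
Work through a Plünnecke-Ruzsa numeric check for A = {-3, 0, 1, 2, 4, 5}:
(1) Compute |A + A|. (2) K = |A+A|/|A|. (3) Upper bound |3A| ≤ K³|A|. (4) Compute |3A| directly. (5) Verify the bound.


|A| = 6.
Step 1: Compute A + A by enumerating all 36 pairs.
A + A = {-6, -3, -2, -1, 0, 1, 2, 3, 4, 5, 6, 7, 8, 9, 10}, so |A + A| = 15.
Step 2: Doubling constant K = |A + A|/|A| = 15/6 = 15/6 ≈ 2.5000.
Step 3: Plünnecke-Ruzsa gives |3A| ≤ K³·|A| = (2.5000)³ · 6 ≈ 93.7500.
Step 4: Compute 3A = A + A + A directly by enumerating all triples (a,b,c) ∈ A³; |3A| = 23.
Step 5: Check 23 ≤ 93.7500? Yes ✓.

K = 15/6, Plünnecke-Ruzsa bound K³|A| ≈ 93.7500, |3A| = 23, inequality holds.


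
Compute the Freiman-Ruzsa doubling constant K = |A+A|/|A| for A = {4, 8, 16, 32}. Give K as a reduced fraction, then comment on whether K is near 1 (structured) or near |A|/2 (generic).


|A| = 4.
Compute A + A by enumerating all 16 pairs.
A + A = {8, 12, 16, 20, 24, 32, 36, 40, 48, 64}, so |A + A| = 10.
K = |A + A| / |A| = 10/4 = 5/2 ≈ 2.5000.
Reference: AP of size 4 gives K = 7/4 ≈ 1.7500; a fully generic set of size 4 gives K ≈ 2.5000.

|A| = 4, |A + A| = 10, K = 10/4 = 5/2.


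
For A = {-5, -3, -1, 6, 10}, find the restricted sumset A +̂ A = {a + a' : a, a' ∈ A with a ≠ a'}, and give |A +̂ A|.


Restricted sumset: A +̂ A = {a + a' : a ∈ A, a' ∈ A, a ≠ a'}.
Equivalently, take A + A and drop any sum 2a that is achievable ONLY as a + a for a ∈ A (i.e. sums representable only with equal summands).
Enumerate pairs (a, a') with a < a' (symmetric, so each unordered pair gives one sum; this covers all a ≠ a'):
  -5 + -3 = -8
  -5 + -1 = -6
  -5 + 6 = 1
  -5 + 10 = 5
  -3 + -1 = -4
  -3 + 6 = 3
  -3 + 10 = 7
  -1 + 6 = 5
  -1 + 10 = 9
  6 + 10 = 16
Collected distinct sums: {-8, -6, -4, 1, 3, 5, 7, 9, 16}
|A +̂ A| = 9
(Reference bound: |A +̂ A| ≥ 2|A| - 3 for |A| ≥ 2, with |A| = 5 giving ≥ 7.)

|A +̂ A| = 9


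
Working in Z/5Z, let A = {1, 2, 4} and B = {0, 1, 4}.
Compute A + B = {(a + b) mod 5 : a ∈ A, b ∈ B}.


Work in Z/5Z: reduce every sum a + b modulo 5.
Enumerate all 9 pairs:
a = 1: 1+0=1, 1+1=2, 1+4=0
a = 2: 2+0=2, 2+1=3, 2+4=1
a = 4: 4+0=4, 4+1=0, 4+4=3
Distinct residues collected: {0, 1, 2, 3, 4}
|A + B| = 5 (out of 5 total residues).

A + B = {0, 1, 2, 3, 4}


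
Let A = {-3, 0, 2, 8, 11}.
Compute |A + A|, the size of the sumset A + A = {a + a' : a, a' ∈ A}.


A + A = {a + a' : a, a' ∈ A}; |A| = 5.
General bounds: 2|A| - 1 ≤ |A + A| ≤ |A|(|A|+1)/2, i.e. 9 ≤ |A + A| ≤ 15.
Lower bound 2|A|-1 is attained iff A is an arithmetic progression.
Enumerate sums a + a' for a ≤ a' (symmetric, so this suffices):
a = -3: -3+-3=-6, -3+0=-3, -3+2=-1, -3+8=5, -3+11=8
a = 0: 0+0=0, 0+2=2, 0+8=8, 0+11=11
a = 2: 2+2=4, 2+8=10, 2+11=13
a = 8: 8+8=16, 8+11=19
a = 11: 11+11=22
Distinct sums: {-6, -3, -1, 0, 2, 4, 5, 8, 10, 11, 13, 16, 19, 22}
|A + A| = 14

|A + A| = 14


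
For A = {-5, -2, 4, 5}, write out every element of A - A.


A - A = {a - a' : a, a' ∈ A}.
Compute a - a' for each ordered pair (a, a'):
a = -5: -5--5=0, -5--2=-3, -5-4=-9, -5-5=-10
a = -2: -2--5=3, -2--2=0, -2-4=-6, -2-5=-7
a = 4: 4--5=9, 4--2=6, 4-4=0, 4-5=-1
a = 5: 5--5=10, 5--2=7, 5-4=1, 5-5=0
Collecting distinct values (and noting 0 appears from a-a):
A - A = {-10, -9, -7, -6, -3, -1, 0, 1, 3, 6, 7, 9, 10}
|A - A| = 13

A - A = {-10, -9, -7, -6, -3, -1, 0, 1, 3, 6, 7, 9, 10}


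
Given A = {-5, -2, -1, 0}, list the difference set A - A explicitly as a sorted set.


A - A = {a - a' : a, a' ∈ A}.
Compute a - a' for each ordered pair (a, a'):
a = -5: -5--5=0, -5--2=-3, -5--1=-4, -5-0=-5
a = -2: -2--5=3, -2--2=0, -2--1=-1, -2-0=-2
a = -1: -1--5=4, -1--2=1, -1--1=0, -1-0=-1
a = 0: 0--5=5, 0--2=2, 0--1=1, 0-0=0
Collecting distinct values (and noting 0 appears from a-a):
A - A = {-5, -4, -3, -2, -1, 0, 1, 2, 3, 4, 5}
|A - A| = 11

A - A = {-5, -4, -3, -2, -1, 0, 1, 2, 3, 4, 5}


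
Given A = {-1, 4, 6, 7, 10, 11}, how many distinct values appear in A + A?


A + A = {a + a' : a, a' ∈ A}; |A| = 6.
General bounds: 2|A| - 1 ≤ |A + A| ≤ |A|(|A|+1)/2, i.e. 11 ≤ |A + A| ≤ 21.
Lower bound 2|A|-1 is attained iff A is an arithmetic progression.
Enumerate sums a + a' for a ≤ a' (symmetric, so this suffices):
a = -1: -1+-1=-2, -1+4=3, -1+6=5, -1+7=6, -1+10=9, -1+11=10
a = 4: 4+4=8, 4+6=10, 4+7=11, 4+10=14, 4+11=15
a = 6: 6+6=12, 6+7=13, 6+10=16, 6+11=17
a = 7: 7+7=14, 7+10=17, 7+11=18
a = 10: 10+10=20, 10+11=21
a = 11: 11+11=22
Distinct sums: {-2, 3, 5, 6, 8, 9, 10, 11, 12, 13, 14, 15, 16, 17, 18, 20, 21, 22}
|A + A| = 18

|A + A| = 18


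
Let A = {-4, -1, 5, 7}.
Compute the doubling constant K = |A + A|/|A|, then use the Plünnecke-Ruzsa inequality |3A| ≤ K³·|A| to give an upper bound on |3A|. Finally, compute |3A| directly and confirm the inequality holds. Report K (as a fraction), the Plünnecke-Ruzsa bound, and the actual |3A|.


|A| = 4.
Step 1: Compute A + A by enumerating all 16 pairs.
A + A = {-8, -5, -2, 1, 3, 4, 6, 10, 12, 14}, so |A + A| = 10.
Step 2: Doubling constant K = |A + A|/|A| = 10/4 = 10/4 ≈ 2.5000.
Step 3: Plünnecke-Ruzsa gives |3A| ≤ K³·|A| = (2.5000)³ · 4 ≈ 62.5000.
Step 4: Compute 3A = A + A + A directly by enumerating all triples (a,b,c) ∈ A³; |3A| = 19.
Step 5: Check 19 ≤ 62.5000? Yes ✓.

K = 10/4, Plünnecke-Ruzsa bound K³|A| ≈ 62.5000, |3A| = 19, inequality holds.


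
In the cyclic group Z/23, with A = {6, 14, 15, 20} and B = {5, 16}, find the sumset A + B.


Work in Z/23Z: reduce every sum a + b modulo 23.
Enumerate all 8 pairs:
a = 6: 6+5=11, 6+16=22
a = 14: 14+5=19, 14+16=7
a = 15: 15+5=20, 15+16=8
a = 20: 20+5=2, 20+16=13
Distinct residues collected: {2, 7, 8, 11, 13, 19, 20, 22}
|A + B| = 8 (out of 23 total residues).

A + B = {2, 7, 8, 11, 13, 19, 20, 22}


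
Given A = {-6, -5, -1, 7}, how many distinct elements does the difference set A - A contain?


A - A = {a - a' : a, a' ∈ A}; |A| = 4.
Bounds: 2|A|-1 ≤ |A - A| ≤ |A|² - |A| + 1, i.e. 7 ≤ |A - A| ≤ 13.
Note: 0 ∈ A - A always (from a - a). The set is symmetric: if d ∈ A - A then -d ∈ A - A.
Enumerate nonzero differences d = a - a' with a > a' (then include -d):
Positive differences: {1, 4, 5, 8, 12, 13}
Full difference set: {0} ∪ (positive diffs) ∪ (negative diffs).
|A - A| = 1 + 2·6 = 13 (matches direct enumeration: 13).

|A - A| = 13


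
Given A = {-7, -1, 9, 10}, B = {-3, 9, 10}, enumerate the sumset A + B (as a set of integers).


A + B = {a + b : a ∈ A, b ∈ B}.
Enumerate all |A|·|B| = 4·3 = 12 pairs (a, b) and collect distinct sums.
a = -7: -7+-3=-10, -7+9=2, -7+10=3
a = -1: -1+-3=-4, -1+9=8, -1+10=9
a = 9: 9+-3=6, 9+9=18, 9+10=19
a = 10: 10+-3=7, 10+9=19, 10+10=20
Collecting distinct sums: A + B = {-10, -4, 2, 3, 6, 7, 8, 9, 18, 19, 20}
|A + B| = 11

A + B = {-10, -4, 2, 3, 6, 7, 8, 9, 18, 19, 20}


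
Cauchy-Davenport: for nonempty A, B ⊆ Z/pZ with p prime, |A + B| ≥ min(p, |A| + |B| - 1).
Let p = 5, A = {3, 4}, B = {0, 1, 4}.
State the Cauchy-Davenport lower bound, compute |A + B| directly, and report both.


Cauchy-Davenport: |A + B| ≥ min(p, |A| + |B| - 1) for A, B nonempty in Z/pZ.
|A| = 2, |B| = 3, p = 5.
CD lower bound = min(5, 2 + 3 - 1) = min(5, 4) = 4.
Compute A + B mod 5 directly:
a = 3: 3+0=3, 3+1=4, 3+4=2
a = 4: 4+0=4, 4+1=0, 4+4=3
A + B = {0, 2, 3, 4}, so |A + B| = 4.
Verify: 4 ≥ 4? Yes ✓.

CD lower bound = 4, actual |A + B| = 4.


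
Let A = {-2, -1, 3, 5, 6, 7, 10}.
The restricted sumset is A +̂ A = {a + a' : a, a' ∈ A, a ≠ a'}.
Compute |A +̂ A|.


Restricted sumset: A +̂ A = {a + a' : a ∈ A, a' ∈ A, a ≠ a'}.
Equivalently, take A + A and drop any sum 2a that is achievable ONLY as a + a for a ∈ A (i.e. sums representable only with equal summands).
Enumerate pairs (a, a') with a < a' (symmetric, so each unordered pair gives one sum; this covers all a ≠ a'):
  -2 + -1 = -3
  -2 + 3 = 1
  -2 + 5 = 3
  -2 + 6 = 4
  -2 + 7 = 5
  -2 + 10 = 8
  -1 + 3 = 2
  -1 + 5 = 4
  -1 + 6 = 5
  -1 + 7 = 6
  -1 + 10 = 9
  3 + 5 = 8
  3 + 6 = 9
  3 + 7 = 10
  3 + 10 = 13
  5 + 6 = 11
  5 + 7 = 12
  5 + 10 = 15
  6 + 7 = 13
  6 + 10 = 16
  7 + 10 = 17
Collected distinct sums: {-3, 1, 2, 3, 4, 5, 6, 8, 9, 10, 11, 12, 13, 15, 16, 17}
|A +̂ A| = 16
(Reference bound: |A +̂ A| ≥ 2|A| - 3 for |A| ≥ 2, with |A| = 7 giving ≥ 11.)

|A +̂ A| = 16


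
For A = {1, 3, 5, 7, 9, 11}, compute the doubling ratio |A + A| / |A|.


|A| = 6.
Compute A + A by enumerating all 36 pairs.
A + A = {2, 4, 6, 8, 10, 12, 14, 16, 18, 20, 22}, so |A + A| = 11.
K = |A + A| / |A| = 11/6 (already in lowest terms) ≈ 1.8333.
Reference: AP of size 6 gives K = 11/6 ≈ 1.8333; a fully generic set of size 6 gives K ≈ 3.5000.

|A| = 6, |A + A| = 11, K = 11/6.


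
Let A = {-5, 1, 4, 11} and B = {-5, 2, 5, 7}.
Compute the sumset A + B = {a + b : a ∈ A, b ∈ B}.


A + B = {a + b : a ∈ A, b ∈ B}.
Enumerate all |A|·|B| = 4·4 = 16 pairs (a, b) and collect distinct sums.
a = -5: -5+-5=-10, -5+2=-3, -5+5=0, -5+7=2
a = 1: 1+-5=-4, 1+2=3, 1+5=6, 1+7=8
a = 4: 4+-5=-1, 4+2=6, 4+5=9, 4+7=11
a = 11: 11+-5=6, 11+2=13, 11+5=16, 11+7=18
Collecting distinct sums: A + B = {-10, -4, -3, -1, 0, 2, 3, 6, 8, 9, 11, 13, 16, 18}
|A + B| = 14

A + B = {-10, -4, -3, -1, 0, 2, 3, 6, 8, 9, 11, 13, 16, 18}


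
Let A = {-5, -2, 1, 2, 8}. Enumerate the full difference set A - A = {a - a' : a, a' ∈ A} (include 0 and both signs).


A - A = {a - a' : a, a' ∈ A}.
Compute a - a' for each ordered pair (a, a'):
a = -5: -5--5=0, -5--2=-3, -5-1=-6, -5-2=-7, -5-8=-13
a = -2: -2--5=3, -2--2=0, -2-1=-3, -2-2=-4, -2-8=-10
a = 1: 1--5=6, 1--2=3, 1-1=0, 1-2=-1, 1-8=-7
a = 2: 2--5=7, 2--2=4, 2-1=1, 2-2=0, 2-8=-6
a = 8: 8--5=13, 8--2=10, 8-1=7, 8-2=6, 8-8=0
Collecting distinct values (and noting 0 appears from a-a):
A - A = {-13, -10, -7, -6, -4, -3, -1, 0, 1, 3, 4, 6, 7, 10, 13}
|A - A| = 15

A - A = {-13, -10, -7, -6, -4, -3, -1, 0, 1, 3, 4, 6, 7, 10, 13}


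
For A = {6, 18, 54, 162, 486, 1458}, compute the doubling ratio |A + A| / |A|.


|A| = 6.
Compute A + A by enumerating all 36 pairs.
A + A = {12, 24, 36, 60, 72, 108, 168, 180, 216, 324, 492, 504, 540, 648, 972, 1464, 1476, 1512, 1620, 1944, 2916}, so |A + A| = 21.
K = |A + A| / |A| = 21/6 = 7/2 ≈ 3.5000.
Reference: AP of size 6 gives K = 11/6 ≈ 1.8333; a fully generic set of size 6 gives K ≈ 3.5000.

|A| = 6, |A + A| = 21, K = 21/6 = 7/2.


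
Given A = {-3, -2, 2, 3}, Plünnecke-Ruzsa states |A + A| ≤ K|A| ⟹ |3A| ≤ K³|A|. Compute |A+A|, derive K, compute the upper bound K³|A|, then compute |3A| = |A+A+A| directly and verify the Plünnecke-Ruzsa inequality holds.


|A| = 4.
Step 1: Compute A + A by enumerating all 16 pairs.
A + A = {-6, -5, -4, -1, 0, 1, 4, 5, 6}, so |A + A| = 9.
Step 2: Doubling constant K = |A + A|/|A| = 9/4 = 9/4 ≈ 2.2500.
Step 3: Plünnecke-Ruzsa gives |3A| ≤ K³·|A| = (2.2500)³ · 4 ≈ 45.5625.
Step 4: Compute 3A = A + A + A directly by enumerating all triples (a,b,c) ∈ A³; |3A| = 16.
Step 5: Check 16 ≤ 45.5625? Yes ✓.

K = 9/4, Plünnecke-Ruzsa bound K³|A| ≈ 45.5625, |3A| = 16, inequality holds.


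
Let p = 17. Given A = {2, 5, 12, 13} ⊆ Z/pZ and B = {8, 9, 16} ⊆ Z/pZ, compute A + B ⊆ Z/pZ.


Work in Z/17Z: reduce every sum a + b modulo 17.
Enumerate all 12 pairs:
a = 2: 2+8=10, 2+9=11, 2+16=1
a = 5: 5+8=13, 5+9=14, 5+16=4
a = 12: 12+8=3, 12+9=4, 12+16=11
a = 13: 13+8=4, 13+9=5, 13+16=12
Distinct residues collected: {1, 3, 4, 5, 10, 11, 12, 13, 14}
|A + B| = 9 (out of 17 total residues).

A + B = {1, 3, 4, 5, 10, 11, 12, 13, 14}


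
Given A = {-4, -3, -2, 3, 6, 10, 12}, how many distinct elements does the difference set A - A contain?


A - A = {a - a' : a, a' ∈ A}; |A| = 7.
Bounds: 2|A|-1 ≤ |A - A| ≤ |A|² - |A| + 1, i.e. 13 ≤ |A - A| ≤ 43.
Note: 0 ∈ A - A always (from a - a). The set is symmetric: if d ∈ A - A then -d ∈ A - A.
Enumerate nonzero differences d = a - a' with a > a' (then include -d):
Positive differences: {1, 2, 3, 4, 5, 6, 7, 8, 9, 10, 12, 13, 14, 15, 16}
Full difference set: {0} ∪ (positive diffs) ∪ (negative diffs).
|A - A| = 1 + 2·15 = 31 (matches direct enumeration: 31).

|A - A| = 31


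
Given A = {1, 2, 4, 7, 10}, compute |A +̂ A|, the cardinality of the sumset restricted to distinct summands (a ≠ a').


Restricted sumset: A +̂ A = {a + a' : a ∈ A, a' ∈ A, a ≠ a'}.
Equivalently, take A + A and drop any sum 2a that is achievable ONLY as a + a for a ∈ A (i.e. sums representable only with equal summands).
Enumerate pairs (a, a') with a < a' (symmetric, so each unordered pair gives one sum; this covers all a ≠ a'):
  1 + 2 = 3
  1 + 4 = 5
  1 + 7 = 8
  1 + 10 = 11
  2 + 4 = 6
  2 + 7 = 9
  2 + 10 = 12
  4 + 7 = 11
  4 + 10 = 14
  7 + 10 = 17
Collected distinct sums: {3, 5, 6, 8, 9, 11, 12, 14, 17}
|A +̂ A| = 9
(Reference bound: |A +̂ A| ≥ 2|A| - 3 for |A| ≥ 2, with |A| = 5 giving ≥ 7.)

|A +̂ A| = 9


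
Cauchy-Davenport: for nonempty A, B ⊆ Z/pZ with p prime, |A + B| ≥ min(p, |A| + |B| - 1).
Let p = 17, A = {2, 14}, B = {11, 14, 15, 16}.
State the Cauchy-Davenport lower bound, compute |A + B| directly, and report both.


Cauchy-Davenport: |A + B| ≥ min(p, |A| + |B| - 1) for A, B nonempty in Z/pZ.
|A| = 2, |B| = 4, p = 17.
CD lower bound = min(17, 2 + 4 - 1) = min(17, 5) = 5.
Compute A + B mod 17 directly:
a = 2: 2+11=13, 2+14=16, 2+15=0, 2+16=1
a = 14: 14+11=8, 14+14=11, 14+15=12, 14+16=13
A + B = {0, 1, 8, 11, 12, 13, 16}, so |A + B| = 7.
Verify: 7 ≥ 5? Yes ✓.

CD lower bound = 5, actual |A + B| = 7.


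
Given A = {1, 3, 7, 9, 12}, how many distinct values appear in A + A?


A + A = {a + a' : a, a' ∈ A}; |A| = 5.
General bounds: 2|A| - 1 ≤ |A + A| ≤ |A|(|A|+1)/2, i.e. 9 ≤ |A + A| ≤ 15.
Lower bound 2|A|-1 is attained iff A is an arithmetic progression.
Enumerate sums a + a' for a ≤ a' (symmetric, so this suffices):
a = 1: 1+1=2, 1+3=4, 1+7=8, 1+9=10, 1+12=13
a = 3: 3+3=6, 3+7=10, 3+9=12, 3+12=15
a = 7: 7+7=14, 7+9=16, 7+12=19
a = 9: 9+9=18, 9+12=21
a = 12: 12+12=24
Distinct sums: {2, 4, 6, 8, 10, 12, 13, 14, 15, 16, 18, 19, 21, 24}
|A + A| = 14

|A + A| = 14


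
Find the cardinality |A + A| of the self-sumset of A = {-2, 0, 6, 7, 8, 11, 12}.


A + A = {a + a' : a, a' ∈ A}; |A| = 7.
General bounds: 2|A| - 1 ≤ |A + A| ≤ |A|(|A|+1)/2, i.e. 13 ≤ |A + A| ≤ 28.
Lower bound 2|A|-1 is attained iff A is an arithmetic progression.
Enumerate sums a + a' for a ≤ a' (symmetric, so this suffices):
a = -2: -2+-2=-4, -2+0=-2, -2+6=4, -2+7=5, -2+8=6, -2+11=9, -2+12=10
a = 0: 0+0=0, 0+6=6, 0+7=7, 0+8=8, 0+11=11, 0+12=12
a = 6: 6+6=12, 6+7=13, 6+8=14, 6+11=17, 6+12=18
a = 7: 7+7=14, 7+8=15, 7+11=18, 7+12=19
a = 8: 8+8=16, 8+11=19, 8+12=20
a = 11: 11+11=22, 11+12=23
a = 12: 12+12=24
Distinct sums: {-4, -2, 0, 4, 5, 6, 7, 8, 9, 10, 11, 12, 13, 14, 15, 16, 17, 18, 19, 20, 22, 23, 24}
|A + A| = 23

|A + A| = 23


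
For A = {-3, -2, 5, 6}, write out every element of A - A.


A - A = {a - a' : a, a' ∈ A}.
Compute a - a' for each ordered pair (a, a'):
a = -3: -3--3=0, -3--2=-1, -3-5=-8, -3-6=-9
a = -2: -2--3=1, -2--2=0, -2-5=-7, -2-6=-8
a = 5: 5--3=8, 5--2=7, 5-5=0, 5-6=-1
a = 6: 6--3=9, 6--2=8, 6-5=1, 6-6=0
Collecting distinct values (and noting 0 appears from a-a):
A - A = {-9, -8, -7, -1, 0, 1, 7, 8, 9}
|A - A| = 9

A - A = {-9, -8, -7, -1, 0, 1, 7, 8, 9}


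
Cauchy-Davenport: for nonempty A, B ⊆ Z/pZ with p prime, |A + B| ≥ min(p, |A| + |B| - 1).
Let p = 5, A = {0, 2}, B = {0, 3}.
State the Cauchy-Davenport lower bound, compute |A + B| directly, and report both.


Cauchy-Davenport: |A + B| ≥ min(p, |A| + |B| - 1) for A, B nonempty in Z/pZ.
|A| = 2, |B| = 2, p = 5.
CD lower bound = min(5, 2 + 2 - 1) = min(5, 3) = 3.
Compute A + B mod 5 directly:
a = 0: 0+0=0, 0+3=3
a = 2: 2+0=2, 2+3=0
A + B = {0, 2, 3}, so |A + B| = 3.
Verify: 3 ≥ 3? Yes ✓.

CD lower bound = 3, actual |A + B| = 3.


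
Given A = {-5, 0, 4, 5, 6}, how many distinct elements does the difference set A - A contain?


A - A = {a - a' : a, a' ∈ A}; |A| = 5.
Bounds: 2|A|-1 ≤ |A - A| ≤ |A|² - |A| + 1, i.e. 9 ≤ |A - A| ≤ 21.
Note: 0 ∈ A - A always (from a - a). The set is symmetric: if d ∈ A - A then -d ∈ A - A.
Enumerate nonzero differences d = a - a' with a > a' (then include -d):
Positive differences: {1, 2, 4, 5, 6, 9, 10, 11}
Full difference set: {0} ∪ (positive diffs) ∪ (negative diffs).
|A - A| = 1 + 2·8 = 17 (matches direct enumeration: 17).

|A - A| = 17


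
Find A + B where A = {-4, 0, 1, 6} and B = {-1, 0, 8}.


A + B = {a + b : a ∈ A, b ∈ B}.
Enumerate all |A|·|B| = 4·3 = 12 pairs (a, b) and collect distinct sums.
a = -4: -4+-1=-5, -4+0=-4, -4+8=4
a = 0: 0+-1=-1, 0+0=0, 0+8=8
a = 1: 1+-1=0, 1+0=1, 1+8=9
a = 6: 6+-1=5, 6+0=6, 6+8=14
Collecting distinct sums: A + B = {-5, -4, -1, 0, 1, 4, 5, 6, 8, 9, 14}
|A + B| = 11

A + B = {-5, -4, -1, 0, 1, 4, 5, 6, 8, 9, 14}


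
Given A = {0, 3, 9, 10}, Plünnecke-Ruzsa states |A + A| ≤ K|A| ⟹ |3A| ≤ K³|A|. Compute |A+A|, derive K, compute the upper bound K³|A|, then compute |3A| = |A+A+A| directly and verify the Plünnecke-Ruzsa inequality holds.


|A| = 4.
Step 1: Compute A + A by enumerating all 16 pairs.
A + A = {0, 3, 6, 9, 10, 12, 13, 18, 19, 20}, so |A + A| = 10.
Step 2: Doubling constant K = |A + A|/|A| = 10/4 = 10/4 ≈ 2.5000.
Step 3: Plünnecke-Ruzsa gives |3A| ≤ K³·|A| = (2.5000)³ · 4 ≈ 62.5000.
Step 4: Compute 3A = A + A + A directly by enumerating all triples (a,b,c) ∈ A³; |3A| = 19.
Step 5: Check 19 ≤ 62.5000? Yes ✓.

K = 10/4, Plünnecke-Ruzsa bound K³|A| ≈ 62.5000, |3A| = 19, inequality holds.


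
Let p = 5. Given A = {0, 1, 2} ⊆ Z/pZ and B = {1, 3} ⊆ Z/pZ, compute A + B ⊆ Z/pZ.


Work in Z/5Z: reduce every sum a + b modulo 5.
Enumerate all 6 pairs:
a = 0: 0+1=1, 0+3=3
a = 1: 1+1=2, 1+3=4
a = 2: 2+1=3, 2+3=0
Distinct residues collected: {0, 1, 2, 3, 4}
|A + B| = 5 (out of 5 total residues).

A + B = {0, 1, 2, 3, 4}


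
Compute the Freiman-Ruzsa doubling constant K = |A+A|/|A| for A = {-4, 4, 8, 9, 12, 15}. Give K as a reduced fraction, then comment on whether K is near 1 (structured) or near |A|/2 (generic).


|A| = 6.
Compute A + A by enumerating all 36 pairs.
A + A = {-8, 0, 4, 5, 8, 11, 12, 13, 16, 17, 18, 19, 20, 21, 23, 24, 27, 30}, so |A + A| = 18.
K = |A + A| / |A| = 18/6 = 3/1 ≈ 3.0000.
Reference: AP of size 6 gives K = 11/6 ≈ 1.8333; a fully generic set of size 6 gives K ≈ 3.5000.

|A| = 6, |A + A| = 18, K = 18/6 = 3/1.


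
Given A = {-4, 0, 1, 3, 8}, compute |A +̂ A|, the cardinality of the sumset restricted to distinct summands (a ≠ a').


Restricted sumset: A +̂ A = {a + a' : a ∈ A, a' ∈ A, a ≠ a'}.
Equivalently, take A + A and drop any sum 2a that is achievable ONLY as a + a for a ∈ A (i.e. sums representable only with equal summands).
Enumerate pairs (a, a') with a < a' (symmetric, so each unordered pair gives one sum; this covers all a ≠ a'):
  -4 + 0 = -4
  -4 + 1 = -3
  -4 + 3 = -1
  -4 + 8 = 4
  0 + 1 = 1
  0 + 3 = 3
  0 + 8 = 8
  1 + 3 = 4
  1 + 8 = 9
  3 + 8 = 11
Collected distinct sums: {-4, -3, -1, 1, 3, 4, 8, 9, 11}
|A +̂ A| = 9
(Reference bound: |A +̂ A| ≥ 2|A| - 3 for |A| ≥ 2, with |A| = 5 giving ≥ 7.)

|A +̂ A| = 9


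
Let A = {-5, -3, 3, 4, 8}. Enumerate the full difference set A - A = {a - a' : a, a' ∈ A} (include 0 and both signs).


A - A = {a - a' : a, a' ∈ A}.
Compute a - a' for each ordered pair (a, a'):
a = -5: -5--5=0, -5--3=-2, -5-3=-8, -5-4=-9, -5-8=-13
a = -3: -3--5=2, -3--3=0, -3-3=-6, -3-4=-7, -3-8=-11
a = 3: 3--5=8, 3--3=6, 3-3=0, 3-4=-1, 3-8=-5
a = 4: 4--5=9, 4--3=7, 4-3=1, 4-4=0, 4-8=-4
a = 8: 8--5=13, 8--3=11, 8-3=5, 8-4=4, 8-8=0
Collecting distinct values (and noting 0 appears from a-a):
A - A = {-13, -11, -9, -8, -7, -6, -5, -4, -2, -1, 0, 1, 2, 4, 5, 6, 7, 8, 9, 11, 13}
|A - A| = 21

A - A = {-13, -11, -9, -8, -7, -6, -5, -4, -2, -1, 0, 1, 2, 4, 5, 6, 7, 8, 9, 11, 13}


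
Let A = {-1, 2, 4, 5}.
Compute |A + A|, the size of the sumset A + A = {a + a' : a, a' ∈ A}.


A + A = {a + a' : a, a' ∈ A}; |A| = 4.
General bounds: 2|A| - 1 ≤ |A + A| ≤ |A|(|A|+1)/2, i.e. 7 ≤ |A + A| ≤ 10.
Lower bound 2|A|-1 is attained iff A is an arithmetic progression.
Enumerate sums a + a' for a ≤ a' (symmetric, so this suffices):
a = -1: -1+-1=-2, -1+2=1, -1+4=3, -1+5=4
a = 2: 2+2=4, 2+4=6, 2+5=7
a = 4: 4+4=8, 4+5=9
a = 5: 5+5=10
Distinct sums: {-2, 1, 3, 4, 6, 7, 8, 9, 10}
|A + A| = 9

|A + A| = 9


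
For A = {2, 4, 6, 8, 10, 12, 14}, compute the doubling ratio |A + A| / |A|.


|A| = 7.
Compute A + A by enumerating all 49 pairs.
A + A = {4, 6, 8, 10, 12, 14, 16, 18, 20, 22, 24, 26, 28}, so |A + A| = 13.
K = |A + A| / |A| = 13/7 (already in lowest terms) ≈ 1.8571.
Reference: AP of size 7 gives K = 13/7 ≈ 1.8571; a fully generic set of size 7 gives K ≈ 4.0000.

|A| = 7, |A + A| = 13, K = 13/7.
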